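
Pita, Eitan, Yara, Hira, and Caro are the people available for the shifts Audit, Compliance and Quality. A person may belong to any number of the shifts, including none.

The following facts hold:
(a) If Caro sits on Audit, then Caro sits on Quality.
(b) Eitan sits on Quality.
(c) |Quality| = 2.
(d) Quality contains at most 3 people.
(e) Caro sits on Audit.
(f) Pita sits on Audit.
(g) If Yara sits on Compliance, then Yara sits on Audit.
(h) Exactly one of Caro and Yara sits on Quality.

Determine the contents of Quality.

Quality = {Caro, Eitan}

From (b): Eitan ∈ Quality.
From (e): Caro ∈ Audit.
From (f): Pita ∈ Audit.
(a): Caro ∈ Quality.
(c): Quality already has 2, so the rest are out.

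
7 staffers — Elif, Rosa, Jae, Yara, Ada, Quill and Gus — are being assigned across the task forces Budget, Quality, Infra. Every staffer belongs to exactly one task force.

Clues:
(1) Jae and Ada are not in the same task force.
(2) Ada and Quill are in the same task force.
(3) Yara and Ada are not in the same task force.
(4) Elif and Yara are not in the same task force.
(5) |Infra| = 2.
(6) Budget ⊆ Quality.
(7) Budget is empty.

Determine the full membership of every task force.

Budget = {}; Quality = {Ada, Elif, Gus, Quill, Rosa}; Infra = {Jae, Yara}

(7): Budget already has 0, so the rest are out.
Suppose Elif ∉ Quality: no assignment then satisfies all the clues, so Elif ∈ Quality.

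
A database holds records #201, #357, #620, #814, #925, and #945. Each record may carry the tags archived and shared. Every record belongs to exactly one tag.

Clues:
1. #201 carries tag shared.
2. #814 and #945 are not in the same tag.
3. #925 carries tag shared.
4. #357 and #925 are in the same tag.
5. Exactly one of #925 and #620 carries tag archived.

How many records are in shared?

4

From (1): #201 ∈ shared.
From (3): #925 ∈ shared.
(4): #357 matches #925: #357 ∉ archived.
(4): #357 matches #925: #357 ∈ shared.
(5) (exactly one): #620 ∈ archived.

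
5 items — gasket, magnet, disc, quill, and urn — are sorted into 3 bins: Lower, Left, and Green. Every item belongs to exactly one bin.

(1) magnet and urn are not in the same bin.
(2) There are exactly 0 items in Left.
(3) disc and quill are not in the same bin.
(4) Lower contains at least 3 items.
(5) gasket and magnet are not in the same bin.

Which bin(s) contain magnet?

magnet: Green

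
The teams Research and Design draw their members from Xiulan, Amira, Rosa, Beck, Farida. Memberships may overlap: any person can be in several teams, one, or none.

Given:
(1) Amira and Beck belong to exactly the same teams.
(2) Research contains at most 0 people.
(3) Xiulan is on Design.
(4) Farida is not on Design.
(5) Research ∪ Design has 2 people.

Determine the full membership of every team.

Research = {}; Design = {Rosa, Xiulan}

From (3): Xiulan ∈ Design.
From (4): Farida ∉ Design.
(2): Research already has 0, so the rest are out.
Suppose Amira ∈ Design: no assignment then satisfies all the clues, so Amira ∉ Design.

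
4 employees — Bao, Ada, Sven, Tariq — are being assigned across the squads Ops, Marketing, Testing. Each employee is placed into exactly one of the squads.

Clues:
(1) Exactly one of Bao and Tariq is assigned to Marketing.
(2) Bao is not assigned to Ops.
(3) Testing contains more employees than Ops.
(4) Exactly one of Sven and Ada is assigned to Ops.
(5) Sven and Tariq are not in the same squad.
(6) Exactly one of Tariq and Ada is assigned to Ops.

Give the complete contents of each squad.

Ops = {Ada}; Marketing = {Tariq}; Testing = {Bao, Sven}

From (2): Bao ∉ Ops.
Suppose Bao ∈ Marketing: no assignment then satisfies all the clues, so Bao ∉ Marketing.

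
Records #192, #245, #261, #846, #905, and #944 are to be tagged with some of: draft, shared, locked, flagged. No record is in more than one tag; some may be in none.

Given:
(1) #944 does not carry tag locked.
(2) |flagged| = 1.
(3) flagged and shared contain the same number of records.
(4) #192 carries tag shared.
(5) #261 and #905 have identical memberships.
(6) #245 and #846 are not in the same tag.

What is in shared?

shared = {#192}

From (1): #944 ∉ locked.
From (4): #192 ∈ shared.
Suppose #245 ∈ shared: no assignment then satisfies all the clues, so #245 ∉ shared.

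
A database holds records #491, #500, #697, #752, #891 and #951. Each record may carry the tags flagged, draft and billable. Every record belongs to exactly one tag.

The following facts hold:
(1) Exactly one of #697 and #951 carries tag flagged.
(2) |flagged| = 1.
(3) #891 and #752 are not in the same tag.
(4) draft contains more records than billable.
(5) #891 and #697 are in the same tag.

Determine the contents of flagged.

flagged = {#951}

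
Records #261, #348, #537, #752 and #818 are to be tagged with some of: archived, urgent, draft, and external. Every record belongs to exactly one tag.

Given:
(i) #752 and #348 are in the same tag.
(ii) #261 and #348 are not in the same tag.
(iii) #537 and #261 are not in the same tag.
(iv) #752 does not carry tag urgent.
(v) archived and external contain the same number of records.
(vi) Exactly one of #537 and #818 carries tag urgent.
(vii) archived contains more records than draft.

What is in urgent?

From (iv): #752 ∉ urgent.
(i): #348 matches #752: #348 ∉ urgent.
Suppose #261 ∈ urgent: no assignment then satisfies all the clues, so #261 ∉ urgent.

urgent = {#537}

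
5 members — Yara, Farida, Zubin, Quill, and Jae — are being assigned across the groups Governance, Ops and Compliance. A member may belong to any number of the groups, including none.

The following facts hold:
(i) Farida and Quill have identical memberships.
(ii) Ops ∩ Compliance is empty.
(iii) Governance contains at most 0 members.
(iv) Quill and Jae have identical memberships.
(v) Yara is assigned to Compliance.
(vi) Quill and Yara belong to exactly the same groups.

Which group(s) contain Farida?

Farida: Compliance

From (v): Yara ∈ Compliance.
(ii) (disjoint): Yara ∉ Ops.
(iii): Governance already has 0, so the rest are out.
(vi): Quill matches Yara: Quill ∉ Ops.
(vi): Quill matches Yara: Quill ∈ Compliance.
(i): Farida matches Quill: Farida ∉ Ops.
(i): Farida matches Quill: Farida ∈ Compliance.
(iv): Jae matches Quill: Jae ∉ Ops.
(iv): Jae matches Quill: Jae ∈ Compliance.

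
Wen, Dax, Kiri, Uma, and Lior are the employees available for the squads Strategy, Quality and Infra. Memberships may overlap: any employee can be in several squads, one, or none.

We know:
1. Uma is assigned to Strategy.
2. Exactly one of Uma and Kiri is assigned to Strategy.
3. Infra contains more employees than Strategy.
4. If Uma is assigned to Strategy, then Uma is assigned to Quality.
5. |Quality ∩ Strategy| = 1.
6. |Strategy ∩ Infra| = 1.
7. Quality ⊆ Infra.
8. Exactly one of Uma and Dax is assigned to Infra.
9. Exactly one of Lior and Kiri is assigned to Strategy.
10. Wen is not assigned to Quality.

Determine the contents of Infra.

Infra = {Kiri, Uma, Wen}

From (1): Uma ∈ Strategy.
From (10): Wen ∉ Quality.
(2) (exactly one): Kiri ∉ Strategy.
(4): Uma ∈ Quality.
(7) with Uma ∈ Quality: Uma ∈ Infra.
(8) (exactly one): Dax ∉ Infra.
(9) (exactly one): Lior ∈ Strategy.
(7) contrapositive: Dax ∉ Quality.
Suppose Wen ∉ Infra: no assignment then satisfies all the clues, so Wen ∈ Infra.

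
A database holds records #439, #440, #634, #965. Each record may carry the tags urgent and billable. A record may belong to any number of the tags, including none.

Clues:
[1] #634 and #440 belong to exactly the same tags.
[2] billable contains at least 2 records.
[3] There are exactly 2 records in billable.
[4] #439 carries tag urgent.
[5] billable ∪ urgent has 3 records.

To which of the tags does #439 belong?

From (4): #439 ∈ urgent.
Suppose #439 ∈ billable: no assignment then satisfies all the clues, so #439 ∉ billable.

#439: urgent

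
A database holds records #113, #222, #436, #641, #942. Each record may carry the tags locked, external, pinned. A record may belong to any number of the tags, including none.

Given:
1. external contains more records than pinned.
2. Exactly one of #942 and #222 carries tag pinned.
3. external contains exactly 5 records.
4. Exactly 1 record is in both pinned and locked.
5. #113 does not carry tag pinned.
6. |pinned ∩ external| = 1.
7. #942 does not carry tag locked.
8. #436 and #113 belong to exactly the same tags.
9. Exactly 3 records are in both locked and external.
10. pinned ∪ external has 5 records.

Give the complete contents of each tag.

From (5): #113 ∉ pinned.
From (7): #942 ∉ locked.
(3): only 5 candidates remain for external, so all are in.
(8): #436 matches #113: #436 ∉ pinned.
Suppose #113 ∉ locked: no assignment then satisfies all the clues, so #113 ∈ locked.

locked = {#113, #222, #436}; external = {#113, #222, #436, #641, #942}; pinned = {#222}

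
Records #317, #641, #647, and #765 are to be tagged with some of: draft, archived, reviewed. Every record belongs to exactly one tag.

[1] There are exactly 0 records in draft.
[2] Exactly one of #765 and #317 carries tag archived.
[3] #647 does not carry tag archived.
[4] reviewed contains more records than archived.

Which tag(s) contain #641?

#641: reviewed

From (3): #647 ∉ archived.
(1): draft already has 0, so the rest are out.
Only one tag left: #647 ∈ reviewed.
Suppose #641 ∈ archived: no assignment then satisfies all the clues, so #641 ∉ archived.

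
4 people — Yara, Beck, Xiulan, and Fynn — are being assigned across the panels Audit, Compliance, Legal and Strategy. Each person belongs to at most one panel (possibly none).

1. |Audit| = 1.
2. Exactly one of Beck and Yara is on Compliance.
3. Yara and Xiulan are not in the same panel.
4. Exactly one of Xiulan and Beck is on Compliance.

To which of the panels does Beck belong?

Beck: Compliance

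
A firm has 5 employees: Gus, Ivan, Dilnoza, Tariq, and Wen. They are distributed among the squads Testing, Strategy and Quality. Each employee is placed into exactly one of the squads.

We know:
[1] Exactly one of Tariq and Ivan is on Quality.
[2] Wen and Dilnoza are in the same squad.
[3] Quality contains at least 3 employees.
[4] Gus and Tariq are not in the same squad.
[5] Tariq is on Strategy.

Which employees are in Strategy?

Strategy = {Tariq}

From (5): Tariq ∈ Strategy.
(1) (exactly one): Ivan ∈ Quality.
(4): Gus ∉ Strategy.
Suppose Dilnoza ∈ Strategy: no assignment then satisfies all the clues, so Dilnoza ∉ Strategy.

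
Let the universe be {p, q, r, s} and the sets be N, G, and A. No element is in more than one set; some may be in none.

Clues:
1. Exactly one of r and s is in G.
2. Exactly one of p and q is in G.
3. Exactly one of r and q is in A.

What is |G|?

2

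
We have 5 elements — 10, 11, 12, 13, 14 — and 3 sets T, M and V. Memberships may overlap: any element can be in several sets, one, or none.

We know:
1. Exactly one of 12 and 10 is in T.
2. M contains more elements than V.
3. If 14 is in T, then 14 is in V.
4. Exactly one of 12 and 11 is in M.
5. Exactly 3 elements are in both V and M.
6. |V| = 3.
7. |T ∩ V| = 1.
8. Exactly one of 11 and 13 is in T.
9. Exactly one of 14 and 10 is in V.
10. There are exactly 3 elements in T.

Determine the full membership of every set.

T = {10, 11, 14}; M = {10, 12, 13, 14}; V = {12, 13, 14}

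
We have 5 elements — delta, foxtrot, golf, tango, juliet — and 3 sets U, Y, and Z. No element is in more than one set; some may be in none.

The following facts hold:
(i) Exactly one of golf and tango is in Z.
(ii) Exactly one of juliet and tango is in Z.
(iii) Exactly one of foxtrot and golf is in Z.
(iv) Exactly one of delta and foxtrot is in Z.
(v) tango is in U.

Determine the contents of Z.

Z = {delta, golf, juliet}

From (v): tango ∈ U.
(i) (exactly one): golf ∈ Z.
(ii) (exactly one): juliet ∈ Z.
(iii) (exactly one): foxtrot ∉ Z.
(iv) (exactly one): delta ∈ Z.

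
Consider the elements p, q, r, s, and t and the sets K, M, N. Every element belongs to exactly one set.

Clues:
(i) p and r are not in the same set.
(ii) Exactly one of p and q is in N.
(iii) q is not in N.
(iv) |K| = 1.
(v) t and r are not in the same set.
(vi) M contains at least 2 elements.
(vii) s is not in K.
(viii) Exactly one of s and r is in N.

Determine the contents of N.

N = {p, s}

From (iii): q ∉ N.
From (vii): s ∉ K.
(ii) (exactly one): p ∈ N.
(i): r ∉ N.
(viii) (exactly one): s ∈ N.
Suppose t ∈ N: no assignment then satisfies all the clues, so t ∉ N.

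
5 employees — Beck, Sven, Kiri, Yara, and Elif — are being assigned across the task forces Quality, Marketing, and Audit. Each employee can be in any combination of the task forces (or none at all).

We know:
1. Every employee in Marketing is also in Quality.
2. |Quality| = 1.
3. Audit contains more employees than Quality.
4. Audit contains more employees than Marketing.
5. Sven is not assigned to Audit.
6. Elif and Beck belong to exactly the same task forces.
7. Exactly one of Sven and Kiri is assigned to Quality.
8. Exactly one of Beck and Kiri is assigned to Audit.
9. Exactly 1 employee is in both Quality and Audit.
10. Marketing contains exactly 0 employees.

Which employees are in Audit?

Audit = {Kiri, Yara}

From (5): Sven ∉ Audit.
(10): Marketing already has 0, so the rest are out.
Suppose Beck ∈ Audit: no assignment then satisfies all the clues, so Beck ∉ Audit.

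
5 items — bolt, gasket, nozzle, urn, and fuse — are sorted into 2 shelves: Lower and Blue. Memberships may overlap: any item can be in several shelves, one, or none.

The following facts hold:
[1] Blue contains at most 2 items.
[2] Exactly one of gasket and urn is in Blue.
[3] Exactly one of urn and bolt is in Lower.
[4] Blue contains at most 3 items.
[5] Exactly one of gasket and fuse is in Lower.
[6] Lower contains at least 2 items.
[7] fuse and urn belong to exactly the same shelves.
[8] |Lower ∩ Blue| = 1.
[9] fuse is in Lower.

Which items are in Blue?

Blue = {gasket, nozzle}

From (9): fuse ∈ Lower.
(5) (exactly one): gasket ∉ Lower.
(7): urn matches fuse: urn ∈ Lower.
(3) (exactly one): bolt ∉ Lower.
Suppose bolt ∈ Blue: no assignment then satisfies all the clues, so bolt ∉ Blue.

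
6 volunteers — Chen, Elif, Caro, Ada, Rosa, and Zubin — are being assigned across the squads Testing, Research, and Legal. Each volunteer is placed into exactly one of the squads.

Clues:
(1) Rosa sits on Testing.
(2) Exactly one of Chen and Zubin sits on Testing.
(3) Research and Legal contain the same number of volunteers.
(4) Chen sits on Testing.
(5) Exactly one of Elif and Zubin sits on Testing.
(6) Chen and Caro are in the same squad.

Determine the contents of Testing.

From (1): Rosa ∈ Testing.
From (4): Chen ∈ Testing.
(2) (exactly one): Zubin ∉ Testing.
(5) (exactly one): Elif ∈ Testing.
(6): Caro matches Chen: Caro ∈ Testing.
Suppose Ada ∈ Testing: no assignment then satisfies all the clues, so Ada ∉ Testing.

Testing = {Caro, Chen, Elif, Rosa}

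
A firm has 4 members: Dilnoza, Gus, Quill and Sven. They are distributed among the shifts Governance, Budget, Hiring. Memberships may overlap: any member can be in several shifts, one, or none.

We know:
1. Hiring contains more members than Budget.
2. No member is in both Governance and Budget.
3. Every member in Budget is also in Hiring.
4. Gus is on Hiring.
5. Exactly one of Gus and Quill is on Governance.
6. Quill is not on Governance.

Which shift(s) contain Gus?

From (4): Gus ∈ Hiring.
From (6): Quill ∉ Governance.
(5) (exactly one): Gus ∈ Governance.
(2) (disjoint): Gus ∉ Budget.

Gus: Governance, Hiring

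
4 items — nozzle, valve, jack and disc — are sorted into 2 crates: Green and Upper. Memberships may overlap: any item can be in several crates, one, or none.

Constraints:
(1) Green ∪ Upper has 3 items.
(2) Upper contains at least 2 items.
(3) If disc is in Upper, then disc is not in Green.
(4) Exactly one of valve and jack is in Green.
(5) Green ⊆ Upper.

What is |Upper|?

3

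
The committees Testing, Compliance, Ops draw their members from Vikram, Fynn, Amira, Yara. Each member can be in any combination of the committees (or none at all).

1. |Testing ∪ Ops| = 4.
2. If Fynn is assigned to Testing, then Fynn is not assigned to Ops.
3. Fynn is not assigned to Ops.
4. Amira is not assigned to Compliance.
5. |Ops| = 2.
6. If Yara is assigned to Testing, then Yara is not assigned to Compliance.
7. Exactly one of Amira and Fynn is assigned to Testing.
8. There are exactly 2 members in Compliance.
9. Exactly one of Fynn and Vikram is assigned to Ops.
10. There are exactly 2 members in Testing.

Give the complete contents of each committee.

Testing = {Fynn, Yara}; Compliance = {Fynn, Vikram}; Ops = {Amira, Vikram}

From (3): Fynn ∉ Ops.
From (4): Amira ∉ Compliance.
(9) (exactly one): Vikram ∈ Ops.
Suppose Vikram ∈ Testing: no assignment then satisfies all the clues, so Vikram ∉ Testing.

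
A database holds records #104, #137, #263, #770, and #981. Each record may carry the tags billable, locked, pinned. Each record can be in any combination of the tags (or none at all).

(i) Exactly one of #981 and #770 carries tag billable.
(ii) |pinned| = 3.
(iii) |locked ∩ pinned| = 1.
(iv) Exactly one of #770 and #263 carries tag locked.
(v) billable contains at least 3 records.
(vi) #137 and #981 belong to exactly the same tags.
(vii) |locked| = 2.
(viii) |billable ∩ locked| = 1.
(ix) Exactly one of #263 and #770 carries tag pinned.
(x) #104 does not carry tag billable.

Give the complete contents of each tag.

billable = {#137, #263, #981}; locked = {#104, #263}; pinned = {#137, #263, #981}

From (x): #104 ∉ billable.
Suppose #104 ∉ locked: no assignment then satisfies all the clues, so #104 ∈ locked.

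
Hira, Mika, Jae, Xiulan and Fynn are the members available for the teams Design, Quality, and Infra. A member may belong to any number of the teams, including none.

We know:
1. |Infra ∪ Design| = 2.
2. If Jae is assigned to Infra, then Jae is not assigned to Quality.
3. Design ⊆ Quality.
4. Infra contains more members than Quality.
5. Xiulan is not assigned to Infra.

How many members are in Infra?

2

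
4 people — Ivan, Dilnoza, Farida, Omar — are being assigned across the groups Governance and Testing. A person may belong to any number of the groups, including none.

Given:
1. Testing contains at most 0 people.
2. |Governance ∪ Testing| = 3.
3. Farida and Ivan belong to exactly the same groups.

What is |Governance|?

3

(1): Testing already has 0, so the rest are out.
Suppose Ivan ∉ Governance: no assignment then satisfies all the clues, so Ivan ∈ Governance.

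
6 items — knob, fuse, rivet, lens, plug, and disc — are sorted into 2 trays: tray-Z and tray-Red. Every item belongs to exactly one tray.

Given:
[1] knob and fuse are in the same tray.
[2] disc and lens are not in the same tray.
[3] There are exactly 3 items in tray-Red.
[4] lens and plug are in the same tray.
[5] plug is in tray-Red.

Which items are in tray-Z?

tray-Z = {disc, fuse, knob}

From (5): plug ∈ tray-Red.
(4): lens matches plug: lens ∉ tray-Z.
(4): lens matches plug: lens ∈ tray-Red.
(2): disc ∉ tray-Red.
Only one tray left: disc ∈ tray-Z.
Suppose knob ∉ tray-Z: no assignment then satisfies all the clues, so knob ∈ tray-Z.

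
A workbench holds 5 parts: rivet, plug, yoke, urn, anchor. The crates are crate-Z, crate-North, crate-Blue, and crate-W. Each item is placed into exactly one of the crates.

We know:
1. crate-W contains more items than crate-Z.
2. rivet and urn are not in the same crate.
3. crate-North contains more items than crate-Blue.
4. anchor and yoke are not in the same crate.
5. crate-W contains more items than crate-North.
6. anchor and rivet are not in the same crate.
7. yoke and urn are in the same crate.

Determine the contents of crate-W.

crate-W = {plug, urn, yoke}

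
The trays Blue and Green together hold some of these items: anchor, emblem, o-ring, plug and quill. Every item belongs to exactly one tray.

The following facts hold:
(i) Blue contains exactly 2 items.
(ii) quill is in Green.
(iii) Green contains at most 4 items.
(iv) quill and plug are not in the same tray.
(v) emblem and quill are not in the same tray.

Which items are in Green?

From (ii): quill ∈ Green.
(iv): plug ∉ Green.
(v): emblem ∉ Green.
Only one tray left: emblem ∈ Blue.
Only one tray left: plug ∈ Blue.
(i): Blue already has 2, so the rest are out.
Only one tray left: anchor ∈ Green.
Only one tray left: o-ring ∈ Green.

Green = {anchor, o-ring, quill}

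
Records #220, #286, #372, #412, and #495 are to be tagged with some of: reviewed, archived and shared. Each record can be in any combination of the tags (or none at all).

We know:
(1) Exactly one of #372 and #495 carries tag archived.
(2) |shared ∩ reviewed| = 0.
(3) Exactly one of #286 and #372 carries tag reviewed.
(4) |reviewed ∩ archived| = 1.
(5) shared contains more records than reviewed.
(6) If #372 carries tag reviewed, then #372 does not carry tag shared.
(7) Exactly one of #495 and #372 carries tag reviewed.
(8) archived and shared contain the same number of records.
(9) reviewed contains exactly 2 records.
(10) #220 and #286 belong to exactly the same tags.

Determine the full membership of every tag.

reviewed = {#372, #412}; archived = {#220, #286, #372}; shared = {#220, #286, #495}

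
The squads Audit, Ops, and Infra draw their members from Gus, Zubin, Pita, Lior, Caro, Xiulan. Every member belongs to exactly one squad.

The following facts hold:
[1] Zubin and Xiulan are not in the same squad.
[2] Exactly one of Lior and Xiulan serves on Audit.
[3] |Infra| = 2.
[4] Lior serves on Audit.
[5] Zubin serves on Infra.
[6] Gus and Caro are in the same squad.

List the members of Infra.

Infra = {Pita, Zubin}

From (4): Lior ∈ Audit.
From (5): Zubin ∈ Infra.
(1): Xiulan ∉ Infra.
(2) (exactly one): Xiulan ∉ Audit.
Only one squad left: Xiulan ∈ Ops.
Suppose Gus ∈ Infra: no assignment then satisfies all the clues, so Gus ∉ Infra.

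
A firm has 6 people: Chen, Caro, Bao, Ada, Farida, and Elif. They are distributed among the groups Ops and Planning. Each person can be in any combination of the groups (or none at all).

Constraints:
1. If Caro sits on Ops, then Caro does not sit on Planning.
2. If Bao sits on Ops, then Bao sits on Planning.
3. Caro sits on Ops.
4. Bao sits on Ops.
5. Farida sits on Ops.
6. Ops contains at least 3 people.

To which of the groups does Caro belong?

Caro: Ops

From (3): Caro ∈ Ops.
From (4): Bao ∈ Ops.
From (5): Farida ∈ Ops.
(1): Caro ∉ Planning.
(2): Bao ∈ Planning.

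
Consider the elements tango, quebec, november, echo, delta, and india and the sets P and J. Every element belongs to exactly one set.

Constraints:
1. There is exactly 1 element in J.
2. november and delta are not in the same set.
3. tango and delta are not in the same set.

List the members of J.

J = {delta}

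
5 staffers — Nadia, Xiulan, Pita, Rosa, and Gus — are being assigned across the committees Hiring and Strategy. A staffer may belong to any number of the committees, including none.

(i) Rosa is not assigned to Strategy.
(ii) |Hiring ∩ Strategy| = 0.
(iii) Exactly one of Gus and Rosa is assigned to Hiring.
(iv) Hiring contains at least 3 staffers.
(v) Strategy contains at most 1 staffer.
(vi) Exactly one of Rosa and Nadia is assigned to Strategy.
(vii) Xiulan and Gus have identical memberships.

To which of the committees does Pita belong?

Pita: Hiring

From (i): Rosa ∉ Strategy.
(vi) (exactly one): Nadia ∈ Strategy.
(v): Strategy already has 1, so the rest are out.
Suppose Pita ∉ Hiring: no assignment then satisfies all the clues, so Pita ∈ Hiring.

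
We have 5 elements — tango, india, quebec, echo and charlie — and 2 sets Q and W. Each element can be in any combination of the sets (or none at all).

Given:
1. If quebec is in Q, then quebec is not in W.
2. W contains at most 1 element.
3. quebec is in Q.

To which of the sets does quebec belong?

From (3): quebec ∈ Q.
(1): quebec ∉ W.

quebec: Q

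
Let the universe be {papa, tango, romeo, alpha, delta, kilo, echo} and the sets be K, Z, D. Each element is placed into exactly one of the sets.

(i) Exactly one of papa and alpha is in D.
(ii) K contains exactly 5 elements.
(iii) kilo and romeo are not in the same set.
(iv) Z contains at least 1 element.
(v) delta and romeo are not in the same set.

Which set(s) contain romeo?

romeo: Z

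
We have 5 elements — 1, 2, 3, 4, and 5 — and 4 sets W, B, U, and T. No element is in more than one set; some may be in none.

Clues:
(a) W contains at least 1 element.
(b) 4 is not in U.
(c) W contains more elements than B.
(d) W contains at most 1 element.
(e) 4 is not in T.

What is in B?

B = {}

From (b): 4 ∉ U.
From (e): 4 ∉ T.
Suppose 1 ∈ B: no assignment then satisfies all the clues, so 1 ∉ B.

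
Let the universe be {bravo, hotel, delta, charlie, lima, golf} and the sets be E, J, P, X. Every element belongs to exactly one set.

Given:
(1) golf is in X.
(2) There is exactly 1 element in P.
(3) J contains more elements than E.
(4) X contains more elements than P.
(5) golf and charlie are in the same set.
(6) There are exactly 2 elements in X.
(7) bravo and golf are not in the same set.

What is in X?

From (1): golf ∈ X.
(5): charlie matches golf: charlie ∉ E.
(5): charlie matches golf: charlie ∉ J.
(5): charlie matches golf: charlie ∉ P.
(5): charlie matches golf: charlie ∈ X.
(6): X already has 2, so the rest are out.

X = {charlie, golf}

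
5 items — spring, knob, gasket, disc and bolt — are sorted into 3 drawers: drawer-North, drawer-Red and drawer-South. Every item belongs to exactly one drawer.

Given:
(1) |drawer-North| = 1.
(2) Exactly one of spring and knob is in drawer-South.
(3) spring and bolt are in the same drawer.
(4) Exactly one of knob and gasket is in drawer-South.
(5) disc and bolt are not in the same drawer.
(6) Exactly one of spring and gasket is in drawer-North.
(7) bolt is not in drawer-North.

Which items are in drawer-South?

drawer-South = {disc, knob}

From (7): bolt ∉ drawer-North.
(3): spring matches bolt: spring ∉ drawer-North.
(6) (exactly one): gasket ∈ drawer-North.
(1): drawer-North already has 1, so the rest are out.
(4) (exactly one): knob ∈ drawer-South.
(2) (exactly one): spring ∉ drawer-South.
(3): bolt matches spring: bolt ∉ drawer-South.
Only one drawer left: spring ∈ drawer-Red.
Only one drawer left: bolt ∈ drawer-Red.
(5): disc ∉ drawer-Red.
Only one drawer left: disc ∈ drawer-South.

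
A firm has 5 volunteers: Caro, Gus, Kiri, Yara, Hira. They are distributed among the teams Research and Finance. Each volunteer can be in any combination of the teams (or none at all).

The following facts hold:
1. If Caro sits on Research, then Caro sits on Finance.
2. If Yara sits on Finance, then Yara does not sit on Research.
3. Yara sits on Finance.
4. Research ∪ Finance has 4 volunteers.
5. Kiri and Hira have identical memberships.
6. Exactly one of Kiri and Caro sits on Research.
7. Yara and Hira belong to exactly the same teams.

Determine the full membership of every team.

Research = {Caro}; Finance = {Caro, Hira, Kiri, Yara}

From (3): Yara ∈ Finance.
(2): Yara ∉ Research.
(7): Hira matches Yara: Hira ∉ Research.
(7): Hira matches Yara: Hira ∈ Finance.
(5): Kiri matches Hira: Kiri ∉ Research.
(5): Kiri matches Hira: Kiri ∈ Finance.
(6) (exactly one): Caro ∈ Research.
(1): Caro ∈ Finance.
Suppose Gus ∈ Research: no assignment then satisfies all the clues, so Gus ∉ Research.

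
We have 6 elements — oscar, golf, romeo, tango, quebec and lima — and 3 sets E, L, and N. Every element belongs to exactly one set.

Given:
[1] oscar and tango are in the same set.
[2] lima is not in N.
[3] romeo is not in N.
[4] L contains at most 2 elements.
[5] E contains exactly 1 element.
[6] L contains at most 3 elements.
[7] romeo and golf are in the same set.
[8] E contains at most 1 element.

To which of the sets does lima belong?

From (2): lima ∉ N.
From (3): romeo ∉ N.
(7): golf matches romeo: golf ∉ N.
Suppose lima ∉ E: no assignment then satisfies all the clues, so lima ∈ E.

lima: E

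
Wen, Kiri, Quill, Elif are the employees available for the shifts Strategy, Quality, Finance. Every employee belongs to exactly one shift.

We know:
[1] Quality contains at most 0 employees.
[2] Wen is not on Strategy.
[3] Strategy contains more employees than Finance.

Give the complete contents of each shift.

Strategy = {Elif, Kiri, Quill}; Quality = {}; Finance = {Wen}

From (2): Wen ∉ Strategy.
(1): Quality already has 0, so the rest are out.
Only one shift left: Wen ∈ Finance.
Suppose Kiri ∉ Strategy: no assignment then satisfies all the clues, so Kiri ∈ Strategy.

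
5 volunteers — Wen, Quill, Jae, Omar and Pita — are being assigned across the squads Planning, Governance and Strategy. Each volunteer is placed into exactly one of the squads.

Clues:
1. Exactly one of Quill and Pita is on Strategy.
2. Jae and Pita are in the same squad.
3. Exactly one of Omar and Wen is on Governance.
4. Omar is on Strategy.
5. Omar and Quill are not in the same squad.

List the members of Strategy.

Strategy = {Jae, Omar, Pita}

From (4): Omar ∈ Strategy.
(3) (exactly one): Wen ∈ Governance.
(5): Quill ∉ Strategy.
(1) (exactly one): Pita ∈ Strategy.
(2): Jae matches Pita: Jae ∉ Planning.
(2): Jae matches Pita: Jae ∉ Governance.
(2): Jae matches Pita: Jae ∈ Strategy.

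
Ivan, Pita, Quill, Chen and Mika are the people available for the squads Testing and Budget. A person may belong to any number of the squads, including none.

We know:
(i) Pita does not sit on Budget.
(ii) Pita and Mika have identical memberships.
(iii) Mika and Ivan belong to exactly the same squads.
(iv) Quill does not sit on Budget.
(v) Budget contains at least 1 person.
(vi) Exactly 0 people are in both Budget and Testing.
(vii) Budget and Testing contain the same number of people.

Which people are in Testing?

Testing = {Quill}

From (i): Pita ∉ Budget.
From (iv): Quill ∉ Budget.
(ii): Mika matches Pita: Mika ∉ Budget.
(iii): Ivan matches Mika: Ivan ∉ Budget.
(v): only 1 candidates remain for Budget, so all are in.
Suppose Ivan ∈ Testing: no assignment then satisfies all the clues, so Ivan ∉ Testing.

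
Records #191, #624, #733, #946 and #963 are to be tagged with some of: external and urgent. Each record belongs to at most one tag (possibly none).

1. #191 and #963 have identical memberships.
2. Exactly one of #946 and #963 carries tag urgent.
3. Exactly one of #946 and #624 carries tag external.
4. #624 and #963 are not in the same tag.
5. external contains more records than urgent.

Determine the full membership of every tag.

external = {#624, #733}; urgent = {#946}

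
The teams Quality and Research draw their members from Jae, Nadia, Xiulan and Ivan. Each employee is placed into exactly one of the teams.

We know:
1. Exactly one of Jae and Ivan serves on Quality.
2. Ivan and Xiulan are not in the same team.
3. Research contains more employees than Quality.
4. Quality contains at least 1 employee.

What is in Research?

Research = {Jae, Nadia, Xiulan}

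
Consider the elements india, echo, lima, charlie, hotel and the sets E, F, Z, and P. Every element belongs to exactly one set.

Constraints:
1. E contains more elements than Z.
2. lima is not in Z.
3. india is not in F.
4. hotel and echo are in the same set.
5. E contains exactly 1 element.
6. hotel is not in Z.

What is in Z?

Z = {}

From (2): lima ∉ Z.
From (3): india ∉ F.
From (6): hotel ∉ Z.
(4): echo matches hotel: echo ∉ Z.
Suppose india ∈ Z: no assignment then satisfies all the clues, so india ∉ Z.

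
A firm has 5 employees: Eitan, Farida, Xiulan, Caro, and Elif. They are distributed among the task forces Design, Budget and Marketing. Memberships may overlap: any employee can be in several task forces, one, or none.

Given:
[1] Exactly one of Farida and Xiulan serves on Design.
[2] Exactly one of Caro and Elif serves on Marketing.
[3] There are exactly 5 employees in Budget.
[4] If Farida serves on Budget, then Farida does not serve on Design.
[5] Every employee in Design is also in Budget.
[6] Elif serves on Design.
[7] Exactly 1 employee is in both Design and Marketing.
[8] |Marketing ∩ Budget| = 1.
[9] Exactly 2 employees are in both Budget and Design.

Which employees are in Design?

From (6): Elif ∈ Design.
(3): only 5 candidates remain for Budget, so all are in.
(4): Farida ∉ Design.
(1) (exactly one): Xiulan ∈ Design.
Suppose Eitan ∈ Design: no assignment then satisfies all the clues, so Eitan ∉ Design.

Design = {Elif, Xiulan}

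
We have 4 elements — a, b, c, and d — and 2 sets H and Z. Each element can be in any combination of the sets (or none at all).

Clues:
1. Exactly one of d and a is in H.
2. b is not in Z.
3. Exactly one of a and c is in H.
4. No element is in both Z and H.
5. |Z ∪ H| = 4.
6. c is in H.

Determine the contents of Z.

From (2): b ∉ Z.
From (6): c ∈ H.
(3) (exactly one): a ∉ H.
(4) (disjoint): c ∉ Z.
(1) (exactly one): d ∈ H.
(4) (disjoint): d ∉ Z.
Suppose a ∉ Z: no assignment then satisfies all the clues, so a ∈ Z.

Z = {a}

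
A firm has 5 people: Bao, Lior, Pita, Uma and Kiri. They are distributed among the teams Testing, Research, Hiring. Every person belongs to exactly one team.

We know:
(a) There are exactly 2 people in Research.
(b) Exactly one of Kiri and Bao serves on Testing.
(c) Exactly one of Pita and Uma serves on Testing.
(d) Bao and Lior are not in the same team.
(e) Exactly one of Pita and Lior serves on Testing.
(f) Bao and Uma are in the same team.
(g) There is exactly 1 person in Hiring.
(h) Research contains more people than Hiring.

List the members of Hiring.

Hiring = {Lior}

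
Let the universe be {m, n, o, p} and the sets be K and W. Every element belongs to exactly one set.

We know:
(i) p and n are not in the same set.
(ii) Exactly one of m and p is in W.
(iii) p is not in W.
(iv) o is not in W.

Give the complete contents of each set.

From (iii): p ∉ W.
From (iv): o ∉ W.
(ii) (exactly one): m ∈ W.
Only one set left: o ∈ K.
Only one set left: p ∈ K.
(i): n ∉ K.
Only one set left: n ∈ W.

K = {o, p}; W = {m, n}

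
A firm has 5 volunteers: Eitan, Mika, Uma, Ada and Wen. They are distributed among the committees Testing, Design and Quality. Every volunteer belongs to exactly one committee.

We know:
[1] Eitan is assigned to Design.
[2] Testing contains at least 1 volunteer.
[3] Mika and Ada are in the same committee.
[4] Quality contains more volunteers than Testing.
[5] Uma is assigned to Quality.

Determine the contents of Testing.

Testing = {Wen}

From (1): Eitan ∈ Design.
From (5): Uma ∈ Quality.
Suppose Mika ∈ Testing: no assignment then satisfies all the clues, so Mika ∉ Testing.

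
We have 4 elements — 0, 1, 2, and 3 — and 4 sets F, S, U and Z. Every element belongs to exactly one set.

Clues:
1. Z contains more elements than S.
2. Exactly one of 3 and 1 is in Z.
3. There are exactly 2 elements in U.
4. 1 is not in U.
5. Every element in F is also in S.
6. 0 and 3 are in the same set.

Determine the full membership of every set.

From (4): 1 ∉ U.
Suppose 0 ∈ F: no assignment then satisfies all the clues, so 0 ∉ F.

F = {}; S = {}; U = {0, 3}; Z = {1, 2}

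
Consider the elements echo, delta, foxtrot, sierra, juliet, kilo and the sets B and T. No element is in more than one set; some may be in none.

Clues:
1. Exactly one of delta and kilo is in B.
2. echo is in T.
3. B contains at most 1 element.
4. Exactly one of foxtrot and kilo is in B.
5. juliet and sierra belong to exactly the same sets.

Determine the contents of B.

B = {kilo}

From (2): echo ∈ T.
Suppose delta ∈ B: no assignment then satisfies all the clues, so delta ∉ B.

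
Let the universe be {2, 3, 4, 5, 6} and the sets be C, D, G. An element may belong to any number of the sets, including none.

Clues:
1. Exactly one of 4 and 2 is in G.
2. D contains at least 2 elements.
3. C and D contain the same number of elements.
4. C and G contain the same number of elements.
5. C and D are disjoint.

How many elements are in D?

2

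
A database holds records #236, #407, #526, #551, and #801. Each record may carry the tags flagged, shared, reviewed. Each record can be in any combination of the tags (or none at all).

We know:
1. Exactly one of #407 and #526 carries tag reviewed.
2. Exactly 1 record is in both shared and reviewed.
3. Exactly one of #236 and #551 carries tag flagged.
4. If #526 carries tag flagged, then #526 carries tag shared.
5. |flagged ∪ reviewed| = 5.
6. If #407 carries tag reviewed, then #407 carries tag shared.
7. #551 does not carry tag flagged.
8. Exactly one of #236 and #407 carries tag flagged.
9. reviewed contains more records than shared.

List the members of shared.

shared = {#407, #526}

From (7): #551 ∉ flagged.
(3) (exactly one): #236 ∈ flagged.
(8) (exactly one): #407 ∉ flagged.
Suppose #236 ∈ shared: no assignment then satisfies all the clues, so #236 ∉ shared.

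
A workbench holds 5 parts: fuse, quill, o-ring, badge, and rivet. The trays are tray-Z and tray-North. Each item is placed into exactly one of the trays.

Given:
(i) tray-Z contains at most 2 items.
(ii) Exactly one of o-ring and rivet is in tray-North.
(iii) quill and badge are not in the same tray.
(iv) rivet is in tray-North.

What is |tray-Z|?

From (iv): rivet ∈ tray-North.
(ii) (exactly one): o-ring ∉ tray-North.
Only one tray left: o-ring ∈ tray-Z.
Suppose fuse ∈ tray-Z: no assignment then satisfies all the clues, so fuse ∉ tray-Z.

2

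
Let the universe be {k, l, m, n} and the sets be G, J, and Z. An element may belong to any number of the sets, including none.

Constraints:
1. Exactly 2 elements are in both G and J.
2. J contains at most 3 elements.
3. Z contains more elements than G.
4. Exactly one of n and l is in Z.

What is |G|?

2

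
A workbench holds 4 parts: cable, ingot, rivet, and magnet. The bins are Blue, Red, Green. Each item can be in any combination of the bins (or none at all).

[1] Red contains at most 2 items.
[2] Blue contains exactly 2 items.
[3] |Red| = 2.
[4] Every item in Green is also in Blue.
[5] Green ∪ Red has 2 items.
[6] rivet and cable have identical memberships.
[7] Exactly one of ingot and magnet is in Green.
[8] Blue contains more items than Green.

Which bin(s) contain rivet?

rivet: none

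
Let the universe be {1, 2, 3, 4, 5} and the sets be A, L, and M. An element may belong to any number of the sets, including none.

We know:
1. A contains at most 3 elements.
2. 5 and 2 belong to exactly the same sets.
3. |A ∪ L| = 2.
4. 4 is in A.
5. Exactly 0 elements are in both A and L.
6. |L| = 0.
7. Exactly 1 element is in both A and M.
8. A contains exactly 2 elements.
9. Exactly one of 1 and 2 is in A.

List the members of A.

A = {1, 4}

From (4): 4 ∈ A.
(6): L already has 0, so the rest are out.
Suppose 1 ∉ A: no assignment then satisfies all the clues, so 1 ∈ A.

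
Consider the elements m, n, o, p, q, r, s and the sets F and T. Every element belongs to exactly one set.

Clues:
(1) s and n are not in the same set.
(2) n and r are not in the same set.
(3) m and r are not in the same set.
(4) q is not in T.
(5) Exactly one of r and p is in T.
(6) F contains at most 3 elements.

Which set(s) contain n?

n: T

From (4): q ∉ T.
Only one set left: q ∈ F.
Suppose n ∈ F: no assignment then satisfies all the clues, so n ∉ F.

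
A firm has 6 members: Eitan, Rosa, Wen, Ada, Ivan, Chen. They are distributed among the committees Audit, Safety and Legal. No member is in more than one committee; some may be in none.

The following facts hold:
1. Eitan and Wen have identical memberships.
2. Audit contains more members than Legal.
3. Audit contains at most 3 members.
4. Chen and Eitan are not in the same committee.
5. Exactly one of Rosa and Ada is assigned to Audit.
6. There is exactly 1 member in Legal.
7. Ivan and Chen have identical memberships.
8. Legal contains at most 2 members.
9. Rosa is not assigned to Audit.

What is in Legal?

From (9): Rosa ∉ Audit.
(5) (exactly one): Ada ∈ Audit.
Suppose Eitan ∈ Legal: no assignment then satisfies all the clues, so Eitan ∉ Legal.

Legal = {Rosa}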